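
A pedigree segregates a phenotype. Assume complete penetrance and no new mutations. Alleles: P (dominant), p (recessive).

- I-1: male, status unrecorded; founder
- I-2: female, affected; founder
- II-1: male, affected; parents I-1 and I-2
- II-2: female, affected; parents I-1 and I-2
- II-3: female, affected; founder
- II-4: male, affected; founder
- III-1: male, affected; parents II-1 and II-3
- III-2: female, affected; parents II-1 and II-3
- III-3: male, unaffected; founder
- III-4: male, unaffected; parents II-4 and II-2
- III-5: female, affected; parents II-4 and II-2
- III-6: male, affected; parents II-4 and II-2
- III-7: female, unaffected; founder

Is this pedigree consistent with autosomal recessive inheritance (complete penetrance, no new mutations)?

Under autosomal recessive, III-4 (unaffected, male) cannot arise from II-4 (affected) × II-2 (affected).

No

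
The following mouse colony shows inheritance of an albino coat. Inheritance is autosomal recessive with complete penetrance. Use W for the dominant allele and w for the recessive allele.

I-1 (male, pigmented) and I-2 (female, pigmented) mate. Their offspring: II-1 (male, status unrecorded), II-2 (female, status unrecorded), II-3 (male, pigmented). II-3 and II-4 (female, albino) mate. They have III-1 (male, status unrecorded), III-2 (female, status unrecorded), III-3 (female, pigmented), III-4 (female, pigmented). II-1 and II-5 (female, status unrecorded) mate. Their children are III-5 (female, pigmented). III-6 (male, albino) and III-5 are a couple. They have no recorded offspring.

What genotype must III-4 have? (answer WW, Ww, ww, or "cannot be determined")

From phenotype alone, III-4 is WW or Ww.
III-4 is pigmented so carries W and received w from II-4 (ww), so III-4 is Ww.

Ww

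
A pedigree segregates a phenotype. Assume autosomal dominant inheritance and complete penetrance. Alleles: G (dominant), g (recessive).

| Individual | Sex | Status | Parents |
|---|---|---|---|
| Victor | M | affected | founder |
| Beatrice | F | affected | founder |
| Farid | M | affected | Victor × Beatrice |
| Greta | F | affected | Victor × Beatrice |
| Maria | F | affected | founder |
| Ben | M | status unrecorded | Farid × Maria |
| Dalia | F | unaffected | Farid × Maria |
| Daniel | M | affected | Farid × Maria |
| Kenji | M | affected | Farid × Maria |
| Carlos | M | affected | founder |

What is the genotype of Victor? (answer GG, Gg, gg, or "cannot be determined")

Victor's phenotype allows GG or Gg, and no parent or child forces a single allele at both positions; consistent genotype assignments exist with Victor as GG or Gg.

cannot be determined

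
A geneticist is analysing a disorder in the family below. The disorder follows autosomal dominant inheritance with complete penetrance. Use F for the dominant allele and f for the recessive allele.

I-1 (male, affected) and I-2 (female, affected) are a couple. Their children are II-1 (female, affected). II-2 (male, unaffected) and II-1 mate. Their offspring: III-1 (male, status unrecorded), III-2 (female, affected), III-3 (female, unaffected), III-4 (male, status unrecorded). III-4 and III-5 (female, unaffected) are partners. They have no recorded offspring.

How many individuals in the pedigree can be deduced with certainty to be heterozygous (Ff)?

2

Obligate heterozygotes: II-1 is affected so carries F and passed f to III-3 (ff), so II-1 is Ff; III-2 is affected so carries F and received f from II-2 (ff), so III-2 is Ff.
Every other individual is either homozygous by phenotype or has at least one consistent homozygous assignment, so the count is 2.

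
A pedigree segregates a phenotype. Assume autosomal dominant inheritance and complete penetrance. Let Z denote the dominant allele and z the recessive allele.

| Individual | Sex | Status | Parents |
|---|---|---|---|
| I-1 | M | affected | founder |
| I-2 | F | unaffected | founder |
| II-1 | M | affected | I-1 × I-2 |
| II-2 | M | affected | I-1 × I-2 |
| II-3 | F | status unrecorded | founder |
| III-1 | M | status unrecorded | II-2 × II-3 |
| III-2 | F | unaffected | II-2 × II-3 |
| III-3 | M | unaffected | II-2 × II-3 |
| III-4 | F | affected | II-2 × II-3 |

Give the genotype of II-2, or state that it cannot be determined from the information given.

From phenotype alone, II-2 is ZZ or Zz.
II-2 is affected so carries Z and received z from I-2 (zz), so II-2 is Zz.

Zz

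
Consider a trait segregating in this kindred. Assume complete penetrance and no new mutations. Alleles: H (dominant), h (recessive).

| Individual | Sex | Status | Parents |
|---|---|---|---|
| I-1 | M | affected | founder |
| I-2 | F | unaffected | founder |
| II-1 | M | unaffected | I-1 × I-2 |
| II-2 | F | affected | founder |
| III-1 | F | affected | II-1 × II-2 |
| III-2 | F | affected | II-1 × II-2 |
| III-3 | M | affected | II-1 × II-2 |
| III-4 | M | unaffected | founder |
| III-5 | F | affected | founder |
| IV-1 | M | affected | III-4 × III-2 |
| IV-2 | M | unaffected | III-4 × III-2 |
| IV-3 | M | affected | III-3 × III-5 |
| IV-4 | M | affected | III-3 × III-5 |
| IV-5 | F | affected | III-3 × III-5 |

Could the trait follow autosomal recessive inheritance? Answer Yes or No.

Yes

A consistent assignment under autosomal recessive exists: I-1 hh, I-2 HH, II-1 Hh, II-2 hh, III-1 hh, III-2 hh, III-3 hh, III-4 Hh, III-5 hh, IV-1 hh, IV-2 Hh, IV-3 hh, IV-4 hh, IV-5 hh.
In this assignment every recorded phenotype matches its genotype and every non-founder's genotype is obtainable from its parents' genotypes, so the pedigree is consistent.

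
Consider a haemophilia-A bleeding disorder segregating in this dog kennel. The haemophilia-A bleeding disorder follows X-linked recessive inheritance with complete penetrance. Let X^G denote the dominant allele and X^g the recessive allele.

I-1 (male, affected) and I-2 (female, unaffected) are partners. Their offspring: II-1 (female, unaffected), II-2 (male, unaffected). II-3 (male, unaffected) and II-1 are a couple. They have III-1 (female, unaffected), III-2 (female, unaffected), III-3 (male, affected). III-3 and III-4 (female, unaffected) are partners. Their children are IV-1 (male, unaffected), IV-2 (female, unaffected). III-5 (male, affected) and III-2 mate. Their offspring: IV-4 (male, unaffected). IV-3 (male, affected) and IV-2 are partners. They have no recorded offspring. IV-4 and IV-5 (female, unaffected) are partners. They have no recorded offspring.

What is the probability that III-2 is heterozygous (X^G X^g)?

1/3

II-3 is unaffected, so II-3 is X^G Y.
II-1 is unaffected so carries G and received g from I-1 (X^g Y), so II-1 is X^G X^g.
Their cross gives offspring ratios 1/2 X^G X^G : 1/2 X^G X^g. Conditioning on III-2 being unaffected, P(X^G X^g) = 1/2 / 1 = 1/2 before taking III-2's own offspring into account.
III-5 is affected, so III-5 is X^g Y.
Now use III-2's offspring. Probability of each recorded status — unaffected son IV-4: 1/2 if III-2 is X^G X^g, 1 if X^G X^G.
Bayes: P(X^G X^g) = 1/2·1/2 / (1/2·1/2 + 1/2·1) = 1/3.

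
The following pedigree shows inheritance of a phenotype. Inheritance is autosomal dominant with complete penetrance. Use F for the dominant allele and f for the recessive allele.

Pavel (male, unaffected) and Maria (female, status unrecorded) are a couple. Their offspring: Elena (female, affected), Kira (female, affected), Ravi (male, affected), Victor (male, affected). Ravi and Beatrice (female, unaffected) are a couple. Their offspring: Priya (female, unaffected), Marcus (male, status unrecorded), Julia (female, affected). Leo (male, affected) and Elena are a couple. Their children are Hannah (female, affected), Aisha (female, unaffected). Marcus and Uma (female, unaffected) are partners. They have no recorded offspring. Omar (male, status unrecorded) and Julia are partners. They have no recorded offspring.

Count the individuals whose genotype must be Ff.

6

Obligate heterozygotes: Elena is affected so carries F and received f from Pavel (ff), so Elena is Ff; Kira is affected so carries F and received f from Pavel (ff), so Kira is Ff; Ravi is affected so carries F and received f from Pavel (ff), so Ravi is Ff; Victor is affected so carries F and received f from Pavel (ff), so Victor is Ff; Leo is affected so carries F and passed f to Aisha (ff), so Leo is Ff; Julia is affected so carries F and received f from Beatrice (ff), so Julia is Ff.
Every other individual is either homozygous by phenotype or has at least one consistent homozygous assignment, so the count is 6.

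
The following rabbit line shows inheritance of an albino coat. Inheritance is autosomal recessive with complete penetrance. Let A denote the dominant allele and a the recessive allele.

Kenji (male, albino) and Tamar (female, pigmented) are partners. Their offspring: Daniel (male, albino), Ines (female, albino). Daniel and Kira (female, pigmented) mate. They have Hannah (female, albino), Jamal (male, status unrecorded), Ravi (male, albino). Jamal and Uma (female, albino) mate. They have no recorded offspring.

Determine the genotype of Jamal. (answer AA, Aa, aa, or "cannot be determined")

Jamal's phenotype is unrecorded, and no parent or child forces a single allele at both positions; consistent genotype assignments exist with Jamal as Aa or aa.

cannot be determined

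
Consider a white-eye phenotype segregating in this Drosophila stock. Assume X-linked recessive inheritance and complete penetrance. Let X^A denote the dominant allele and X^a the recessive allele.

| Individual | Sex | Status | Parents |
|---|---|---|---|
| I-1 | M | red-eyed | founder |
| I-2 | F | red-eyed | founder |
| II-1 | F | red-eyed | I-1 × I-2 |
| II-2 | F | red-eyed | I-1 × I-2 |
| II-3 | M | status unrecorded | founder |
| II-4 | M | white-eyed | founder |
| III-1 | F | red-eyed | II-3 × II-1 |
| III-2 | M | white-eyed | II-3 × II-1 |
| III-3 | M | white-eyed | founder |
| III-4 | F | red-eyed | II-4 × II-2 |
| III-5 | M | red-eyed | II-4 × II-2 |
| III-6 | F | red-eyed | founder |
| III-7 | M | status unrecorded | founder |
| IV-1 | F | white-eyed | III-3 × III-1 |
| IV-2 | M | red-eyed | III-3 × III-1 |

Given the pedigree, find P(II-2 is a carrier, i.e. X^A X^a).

I-1 is red-eyed, so I-1 is X^A Y.
I-2 is red-eyed so carries A and passed a to II-1 (X^A X^a, whose A came from I-1), so I-2 is X^A X^a.
Their cross gives offspring ratios 1/2 X^A X^A : 1/2 X^A X^a. Conditioning on II-2 being red-eyed, P(X^A X^a) = 1/2 / 1 = 1/2 before taking II-2's own offspring into account.
II-4 is white-eyed, so II-4 is X^a Y.
Now use II-2's offspring. Probability of each recorded status — red-eyed daughter III-4: 1/2 if II-2 is X^A X^a, 1 if X^A X^A; red-eyed son III-5: 1/2 if II-2 is X^A X^a, 1 if X^A X^A.
Bayes: P(X^A X^a) = 1/2·1/4 / (1/2·1/4 + 1/2·1) = 1/5.

1/5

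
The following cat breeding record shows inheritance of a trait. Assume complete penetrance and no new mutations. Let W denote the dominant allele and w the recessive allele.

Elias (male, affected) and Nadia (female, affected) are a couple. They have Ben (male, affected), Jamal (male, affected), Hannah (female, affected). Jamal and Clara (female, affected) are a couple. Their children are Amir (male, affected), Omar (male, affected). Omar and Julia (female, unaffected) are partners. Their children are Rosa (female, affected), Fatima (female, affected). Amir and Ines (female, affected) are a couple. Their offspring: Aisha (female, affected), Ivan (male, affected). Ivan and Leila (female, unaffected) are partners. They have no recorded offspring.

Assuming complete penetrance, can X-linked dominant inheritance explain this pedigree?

Yes

A consistent assignment under X-linked dominant exists: Elias X^W Y, Nadia X^W X^W, Ben X^W Y, Jamal X^W Y, Hannah X^W X^W, Clara X^W X^W, Amir X^W Y, Omar X^W Y, Julia X^w X^w, Ines X^W X^W, Rosa X^W X^w, Fatima X^W X^w, Aisha X^W X^W, Ivan X^W Y, Leila X^w X^w.
In this assignment every recorded phenotype matches its genotype and every non-founder's genotype is obtainable from its parents' genotypes, so the pedigree is consistent.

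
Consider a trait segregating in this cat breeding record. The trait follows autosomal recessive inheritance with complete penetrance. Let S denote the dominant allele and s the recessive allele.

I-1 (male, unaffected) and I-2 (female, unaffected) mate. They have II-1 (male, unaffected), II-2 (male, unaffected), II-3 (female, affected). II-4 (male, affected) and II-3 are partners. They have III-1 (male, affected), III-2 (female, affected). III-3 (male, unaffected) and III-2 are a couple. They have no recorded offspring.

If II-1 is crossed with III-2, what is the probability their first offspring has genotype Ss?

I-1 is unaffected so carries S and passed s to II-3 (ss), so I-1 is Ss.
I-2 is unaffected so carries S and passed s to II-3 (ss), so I-2 is Ss.
II-1 is an unaffected offspring of I-1 (Ss) × I-2 (Ss), whose cross gives 1/4 SS : 1/2 Ss : 1/4 ss; conditioning on being unaffected, II-1 is SS with probability 1/3, Ss with probability 2/3.
III-2 is affected, so III-2 is ss.
Summing over parental genotype combinations, P(offspring has genotype Ss) = 1/3·1 + 2/3·1/2 = 2/3.

2/3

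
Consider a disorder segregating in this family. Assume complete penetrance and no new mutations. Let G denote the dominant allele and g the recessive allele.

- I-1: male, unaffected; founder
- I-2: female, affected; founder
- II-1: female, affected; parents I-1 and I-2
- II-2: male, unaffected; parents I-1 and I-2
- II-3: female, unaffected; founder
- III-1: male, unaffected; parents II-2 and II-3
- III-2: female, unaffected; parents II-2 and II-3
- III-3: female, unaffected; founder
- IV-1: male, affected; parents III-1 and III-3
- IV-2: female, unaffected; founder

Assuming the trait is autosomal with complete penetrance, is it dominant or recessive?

recessive

III-1 and III-3 are both unaffected yet have an affected child IV-1. Under dominance, an affected child requires at least one affected parent, so the trait cannot be dominant.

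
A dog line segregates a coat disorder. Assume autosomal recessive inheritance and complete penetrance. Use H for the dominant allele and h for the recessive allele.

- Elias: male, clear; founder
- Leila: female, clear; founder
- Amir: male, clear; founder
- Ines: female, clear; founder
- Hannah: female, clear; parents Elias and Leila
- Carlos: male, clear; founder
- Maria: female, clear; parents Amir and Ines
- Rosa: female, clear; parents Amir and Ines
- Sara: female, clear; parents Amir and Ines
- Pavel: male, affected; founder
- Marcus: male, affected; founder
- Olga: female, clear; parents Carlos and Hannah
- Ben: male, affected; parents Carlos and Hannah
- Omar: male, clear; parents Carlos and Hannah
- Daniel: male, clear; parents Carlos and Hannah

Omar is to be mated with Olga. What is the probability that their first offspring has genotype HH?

Carlos is clear so carries H and passed h to Ben (hh), so Carlos is Hh.
Hannah is clear so carries H and passed h to Ben (hh), so Hannah is Hh.
Omar is a clear offspring of Carlos (Hh) × Hannah (Hh), whose cross gives 1/4 HH : 1/2 Hh : 1/4 hh; conditioning on being clear, Omar is HH with probability 1/3, Hh with probability 2/3.
Olga is a clear offspring of Carlos (Hh) × Hannah (Hh), whose cross gives 1/4 HH : 1/2 Hh : 1/4 hh; conditioning on being clear, Olga is HH with probability 1/3, Hh with probability 2/3.
Summing over parental genotype combinations, P(offspring has genotype HH) = 1/9·1 + 2/9·1/2 + 2/9·1/2 + 4/9·1/4 = 4/9.

4/9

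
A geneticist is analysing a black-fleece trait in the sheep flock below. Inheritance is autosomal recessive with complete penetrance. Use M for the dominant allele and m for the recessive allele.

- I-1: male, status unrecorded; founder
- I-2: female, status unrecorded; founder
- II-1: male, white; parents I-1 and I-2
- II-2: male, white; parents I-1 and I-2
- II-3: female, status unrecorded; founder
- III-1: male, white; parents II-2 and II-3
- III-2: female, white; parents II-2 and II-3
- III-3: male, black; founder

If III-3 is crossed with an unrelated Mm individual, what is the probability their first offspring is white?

1/2

III-3 is black, so III-3 is mm.
The cross gives 1/2 Mm : 1/2 mm, so P(offspring is white) = 1/2.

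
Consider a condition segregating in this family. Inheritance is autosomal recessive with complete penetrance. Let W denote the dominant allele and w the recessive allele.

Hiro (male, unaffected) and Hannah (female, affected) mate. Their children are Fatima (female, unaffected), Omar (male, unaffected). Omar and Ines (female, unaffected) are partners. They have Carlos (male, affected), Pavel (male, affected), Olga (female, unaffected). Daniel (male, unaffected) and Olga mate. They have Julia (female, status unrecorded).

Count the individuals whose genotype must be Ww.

3

Obligate heterozygotes: Fatima is unaffected so carries W and received w from Hannah (ww), so Fatima is Ww; Omar is unaffected so carries W and received w from Hannah (ww), so Omar is Ww; Ines is unaffected so carries W and passed w to Carlos (ww), so Ines is Ww.
Every other individual is either homozygous by phenotype or has at least one consistent homozygous assignment, so the count is 3.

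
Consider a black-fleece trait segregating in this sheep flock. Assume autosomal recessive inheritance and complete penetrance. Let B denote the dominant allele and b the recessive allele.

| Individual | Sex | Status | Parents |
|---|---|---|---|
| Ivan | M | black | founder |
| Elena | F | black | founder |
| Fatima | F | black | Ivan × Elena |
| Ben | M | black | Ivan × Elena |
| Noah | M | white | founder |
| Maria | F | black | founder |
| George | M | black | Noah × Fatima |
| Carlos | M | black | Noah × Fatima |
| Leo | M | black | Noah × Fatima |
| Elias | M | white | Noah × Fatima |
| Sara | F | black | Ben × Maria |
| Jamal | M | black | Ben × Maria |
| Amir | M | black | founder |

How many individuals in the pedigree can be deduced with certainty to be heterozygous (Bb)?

Obligate heterozygotes: Noah is white so carries B and passed b to George (bb), so Noah is Bb; Elias is white so carries B and received b from Fatima (bb), so Elias is Bb.
Every other individual is either homozygous by phenotype or has at least one consistent homozygous assignment, so the count is 2.

2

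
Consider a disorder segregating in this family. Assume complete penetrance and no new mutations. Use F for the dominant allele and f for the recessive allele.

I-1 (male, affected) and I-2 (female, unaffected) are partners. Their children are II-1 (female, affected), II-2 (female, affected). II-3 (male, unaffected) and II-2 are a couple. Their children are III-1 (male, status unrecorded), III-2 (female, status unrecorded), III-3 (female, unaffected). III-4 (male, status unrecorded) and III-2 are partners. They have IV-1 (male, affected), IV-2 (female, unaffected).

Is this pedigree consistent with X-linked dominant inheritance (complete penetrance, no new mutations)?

Yes

A consistent assignment under X-linked dominant exists: I-1 X^F Y, I-2 X^f X^f, II-1 X^F X^f, II-2 X^F X^f, II-3 X^f Y, III-1 X^F Y, III-2 X^F X^f, III-3 X^f X^f, III-4 X^f Y, IV-1 X^F Y, IV-2 X^f X^f.
In this assignment every recorded phenotype matches its genotype and every non-founder's genotype is obtainable from its parents' genotypes, so the pedigree is consistent.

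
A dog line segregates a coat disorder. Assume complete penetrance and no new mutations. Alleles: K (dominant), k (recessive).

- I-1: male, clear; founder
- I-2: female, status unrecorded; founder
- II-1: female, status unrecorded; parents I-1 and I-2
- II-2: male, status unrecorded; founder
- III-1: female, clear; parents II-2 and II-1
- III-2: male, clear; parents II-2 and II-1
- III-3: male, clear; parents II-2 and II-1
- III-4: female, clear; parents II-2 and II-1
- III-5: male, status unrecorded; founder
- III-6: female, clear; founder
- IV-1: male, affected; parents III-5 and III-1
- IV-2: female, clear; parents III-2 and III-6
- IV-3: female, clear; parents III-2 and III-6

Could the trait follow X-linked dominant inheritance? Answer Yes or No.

No

Under X-linked dominant, IV-1 (affected, male) cannot arise from III-5 (unrecorded) × III-1 (clear).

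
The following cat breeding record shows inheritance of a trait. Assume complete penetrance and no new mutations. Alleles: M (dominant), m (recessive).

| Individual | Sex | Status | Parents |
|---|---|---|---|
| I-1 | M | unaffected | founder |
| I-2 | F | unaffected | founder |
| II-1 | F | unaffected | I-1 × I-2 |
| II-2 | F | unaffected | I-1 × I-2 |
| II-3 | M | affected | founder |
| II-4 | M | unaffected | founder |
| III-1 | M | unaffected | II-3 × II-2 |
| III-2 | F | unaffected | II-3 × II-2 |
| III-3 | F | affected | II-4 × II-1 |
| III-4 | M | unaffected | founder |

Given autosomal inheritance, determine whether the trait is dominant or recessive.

recessive

II-4 and II-1 are both unaffected yet have an affected child III-3. Under dominance, an affected child requires at least one affected parent, so the trait cannot be dominant.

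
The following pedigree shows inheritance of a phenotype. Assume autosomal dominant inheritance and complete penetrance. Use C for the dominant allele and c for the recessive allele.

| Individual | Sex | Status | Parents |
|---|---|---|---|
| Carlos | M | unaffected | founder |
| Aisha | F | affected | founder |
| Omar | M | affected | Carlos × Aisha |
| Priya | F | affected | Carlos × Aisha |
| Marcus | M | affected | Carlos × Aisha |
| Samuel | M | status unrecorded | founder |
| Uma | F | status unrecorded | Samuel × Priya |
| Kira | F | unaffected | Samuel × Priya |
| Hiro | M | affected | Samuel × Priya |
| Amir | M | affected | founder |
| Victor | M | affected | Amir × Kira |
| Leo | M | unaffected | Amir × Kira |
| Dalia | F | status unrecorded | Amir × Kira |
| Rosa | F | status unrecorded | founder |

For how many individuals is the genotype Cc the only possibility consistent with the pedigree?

Obligate heterozygotes: Omar is affected so carries C and received c from Carlos (cc), so Omar is Cc; Priya is affected so carries C and received c from Carlos (cc), so Priya is Cc; Marcus is affected so carries C and received c from Carlos (cc), so Marcus is Cc; Amir is affected so carries C and passed c to Leo (cc), so Amir is Cc; Victor is affected so carries C and received c from Kira (cc), so Victor is Cc.
Every other individual is either homozygous by phenotype or has at least one consistent homozygous assignment, so the count is 5.

5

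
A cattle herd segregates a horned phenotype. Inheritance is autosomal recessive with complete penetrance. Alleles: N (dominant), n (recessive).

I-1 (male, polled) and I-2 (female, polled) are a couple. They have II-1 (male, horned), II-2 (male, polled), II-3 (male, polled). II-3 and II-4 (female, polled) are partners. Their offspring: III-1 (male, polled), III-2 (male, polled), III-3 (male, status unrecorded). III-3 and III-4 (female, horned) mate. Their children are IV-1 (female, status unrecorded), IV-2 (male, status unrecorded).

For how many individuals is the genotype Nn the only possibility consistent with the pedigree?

2

Obligate heterozygotes: I-1 is polled so carries N and passed n to II-1 (nn), so I-1 is Nn; I-2 is polled so carries N and passed n to II-1 (nn), so I-2 is Nn.
Every other individual is either homozygous by phenotype or has at least one consistent homozygous assignment, so the count is 2.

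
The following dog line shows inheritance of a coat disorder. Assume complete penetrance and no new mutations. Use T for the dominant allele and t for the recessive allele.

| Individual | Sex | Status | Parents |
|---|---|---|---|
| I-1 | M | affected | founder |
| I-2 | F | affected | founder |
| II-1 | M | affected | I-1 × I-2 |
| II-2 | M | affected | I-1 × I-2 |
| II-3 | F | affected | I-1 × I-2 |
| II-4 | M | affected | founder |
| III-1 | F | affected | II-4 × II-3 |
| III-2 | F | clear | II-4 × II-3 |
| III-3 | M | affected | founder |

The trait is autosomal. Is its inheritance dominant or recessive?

II-4 and II-3 are both affected yet have a clear child III-2. Under a recessive model two affected parents are homozygous and every child would be affected, so the trait cannot be recessive.

dominant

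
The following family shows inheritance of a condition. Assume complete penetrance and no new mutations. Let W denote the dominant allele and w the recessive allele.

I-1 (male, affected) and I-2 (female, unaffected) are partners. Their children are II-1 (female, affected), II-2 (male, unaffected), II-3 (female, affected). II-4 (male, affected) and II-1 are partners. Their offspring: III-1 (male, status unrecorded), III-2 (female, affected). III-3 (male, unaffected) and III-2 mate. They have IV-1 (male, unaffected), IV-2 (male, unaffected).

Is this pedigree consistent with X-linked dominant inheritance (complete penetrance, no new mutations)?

Yes

A consistent assignment under X-linked dominant exists: I-1 X^W Y, I-2 X^w X^w, II-1 X^W X^w, II-2 X^w Y, II-3 X^W X^w, II-4 X^W Y, III-1 X^W Y, III-2 X^W X^w, III-3 X^w Y, IV-1 X^w Y, IV-2 X^w Y.
In this assignment every recorded phenotype matches its genotype and every non-founder's genotype is obtainable from its parents' genotypes, so the pedigree is consistent.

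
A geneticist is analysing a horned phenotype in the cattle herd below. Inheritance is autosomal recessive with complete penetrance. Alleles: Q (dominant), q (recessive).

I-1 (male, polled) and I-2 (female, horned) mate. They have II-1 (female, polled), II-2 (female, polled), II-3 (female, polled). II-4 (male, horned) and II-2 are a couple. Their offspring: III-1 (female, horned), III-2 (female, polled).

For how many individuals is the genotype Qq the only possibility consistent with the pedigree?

4

Obligate heterozygotes: II-1 is polled so carries Q and received q from I-2 (qq), so II-1 is Qq; II-2 is polled so carries Q and received q from I-2 (qq), so II-2 is Qq; II-3 is polled so carries Q and received q from I-2 (qq), so II-3 is Qq; III-2 is polled so carries Q and received q from II-4 (qq), so III-2 is Qq.
Every other individual is either homozygous by phenotype or has at least one consistent homozygous assignment, so the count is 4.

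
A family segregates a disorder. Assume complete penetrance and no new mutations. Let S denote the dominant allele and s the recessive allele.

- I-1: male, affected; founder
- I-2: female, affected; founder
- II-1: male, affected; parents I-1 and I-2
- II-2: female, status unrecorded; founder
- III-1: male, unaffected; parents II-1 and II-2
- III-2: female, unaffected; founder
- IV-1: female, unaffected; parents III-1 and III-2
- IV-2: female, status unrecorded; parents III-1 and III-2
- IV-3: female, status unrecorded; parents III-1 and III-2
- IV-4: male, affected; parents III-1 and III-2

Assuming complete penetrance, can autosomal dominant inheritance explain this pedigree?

No

Under autosomal dominant, IV-4 (affected, male) cannot arise from III-1 (unaffected) × III-2 (unaffected).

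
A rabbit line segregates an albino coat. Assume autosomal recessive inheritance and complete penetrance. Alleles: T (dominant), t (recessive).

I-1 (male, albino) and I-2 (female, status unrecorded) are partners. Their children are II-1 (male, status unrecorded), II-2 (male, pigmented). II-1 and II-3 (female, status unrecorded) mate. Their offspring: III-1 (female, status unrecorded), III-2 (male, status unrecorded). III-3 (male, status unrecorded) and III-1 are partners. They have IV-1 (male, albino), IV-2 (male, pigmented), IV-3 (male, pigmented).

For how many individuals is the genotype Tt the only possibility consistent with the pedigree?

1

Obligate heterozygotes: II-2 is pigmented so carries T and received t from I-1 (tt), so II-2 is Tt.
Every other individual is either homozygous by phenotype or has at least one consistent homozygous assignment, so the count is 1.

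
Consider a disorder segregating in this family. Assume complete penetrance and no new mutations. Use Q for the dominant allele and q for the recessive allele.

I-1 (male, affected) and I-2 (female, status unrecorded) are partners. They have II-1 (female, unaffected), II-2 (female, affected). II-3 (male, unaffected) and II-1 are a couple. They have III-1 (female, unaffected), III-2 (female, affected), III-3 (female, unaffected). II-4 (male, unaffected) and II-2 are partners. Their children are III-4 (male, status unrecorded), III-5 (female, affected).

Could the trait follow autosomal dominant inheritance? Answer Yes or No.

No

Under autosomal dominant, III-2 (affected, female) cannot arise from II-3 (unaffected) × II-1 (unaffected).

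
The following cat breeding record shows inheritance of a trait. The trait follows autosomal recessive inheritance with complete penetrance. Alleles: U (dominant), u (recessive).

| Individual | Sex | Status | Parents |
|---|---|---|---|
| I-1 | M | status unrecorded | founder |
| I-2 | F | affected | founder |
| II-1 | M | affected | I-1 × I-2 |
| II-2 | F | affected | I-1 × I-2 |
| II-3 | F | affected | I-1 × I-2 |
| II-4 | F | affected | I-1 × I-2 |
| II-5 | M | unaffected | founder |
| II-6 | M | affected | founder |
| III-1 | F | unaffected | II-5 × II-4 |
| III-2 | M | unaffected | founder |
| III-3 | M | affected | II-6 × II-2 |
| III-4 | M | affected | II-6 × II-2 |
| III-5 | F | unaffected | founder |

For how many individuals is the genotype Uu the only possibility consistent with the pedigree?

1

Obligate heterozygotes: III-1 is unaffected so carries U and received u from II-4 (uu), so III-1 is Uu.
Every other individual is either homozygous by phenotype or has at least one consistent homozygous assignment, so the count is 1.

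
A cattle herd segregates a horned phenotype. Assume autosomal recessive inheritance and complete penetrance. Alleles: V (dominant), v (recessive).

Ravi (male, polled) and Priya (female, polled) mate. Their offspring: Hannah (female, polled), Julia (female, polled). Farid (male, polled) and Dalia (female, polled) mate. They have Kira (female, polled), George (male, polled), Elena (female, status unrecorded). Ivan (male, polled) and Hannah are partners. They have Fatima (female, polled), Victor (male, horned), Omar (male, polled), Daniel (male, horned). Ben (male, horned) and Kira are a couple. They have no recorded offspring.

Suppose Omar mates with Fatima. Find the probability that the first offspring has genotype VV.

4/9

Ivan is polled so carries V and passed v to Victor (vv), so Ivan is Vv.
Hannah is polled so carries V and passed v to Victor (vv), so Hannah is Vv.
Omar is a polled offspring of Ivan (Vv) × Hannah (Vv), whose cross gives 1/4 VV : 1/2 Vv : 1/4 vv; conditioning on being polled, Omar is VV with probability 1/3, Vv with probability 2/3.
Fatima is a polled offspring of Ivan (Vv) × Hannah (Vv), whose cross gives 1/4 VV : 1/2 Vv : 1/4 vv; conditioning on being polled, Fatima is VV with probability 1/3, Vv with probability 2/3.
Summing over parental genotype combinations, P(offspring has genotype VV) = 1/9·1 + 2/9·1/2 + 2/9·1/2 + 4/9·1/4 = 4/9.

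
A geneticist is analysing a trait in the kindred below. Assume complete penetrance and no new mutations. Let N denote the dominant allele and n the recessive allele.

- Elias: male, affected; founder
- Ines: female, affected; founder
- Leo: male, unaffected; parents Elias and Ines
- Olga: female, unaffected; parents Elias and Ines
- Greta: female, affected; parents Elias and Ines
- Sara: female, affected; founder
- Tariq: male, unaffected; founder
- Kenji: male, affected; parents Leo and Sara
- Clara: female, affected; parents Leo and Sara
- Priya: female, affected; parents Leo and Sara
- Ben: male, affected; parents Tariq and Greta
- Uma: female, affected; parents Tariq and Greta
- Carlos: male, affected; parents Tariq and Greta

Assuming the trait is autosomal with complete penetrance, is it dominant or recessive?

Elias and Ines are both affected yet have an unaffected child Leo. Under a recessive model two affected parents are homozygous and every child would be affected, so the trait cannot be recessive.

dominant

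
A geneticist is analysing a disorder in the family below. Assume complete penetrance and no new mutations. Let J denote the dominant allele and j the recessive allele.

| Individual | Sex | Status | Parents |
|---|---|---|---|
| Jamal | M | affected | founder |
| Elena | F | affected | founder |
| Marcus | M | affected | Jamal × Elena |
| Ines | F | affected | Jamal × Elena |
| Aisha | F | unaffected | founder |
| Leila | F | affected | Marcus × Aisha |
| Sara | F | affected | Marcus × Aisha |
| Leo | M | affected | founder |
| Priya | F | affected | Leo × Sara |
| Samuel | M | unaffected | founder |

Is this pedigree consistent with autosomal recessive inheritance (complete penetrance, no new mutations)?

A consistent assignment under autosomal recessive exists: Jamal jj, Elena jj, Marcus jj, Ines jj, Aisha Jj, Leila jj, Sara jj, Leo jj, Priya jj, Samuel JJ.
In this assignment every recorded phenotype matches its genotype and every non-founder's genotype is obtainable from its parents' genotypes, so the pedigree is consistent.

Yes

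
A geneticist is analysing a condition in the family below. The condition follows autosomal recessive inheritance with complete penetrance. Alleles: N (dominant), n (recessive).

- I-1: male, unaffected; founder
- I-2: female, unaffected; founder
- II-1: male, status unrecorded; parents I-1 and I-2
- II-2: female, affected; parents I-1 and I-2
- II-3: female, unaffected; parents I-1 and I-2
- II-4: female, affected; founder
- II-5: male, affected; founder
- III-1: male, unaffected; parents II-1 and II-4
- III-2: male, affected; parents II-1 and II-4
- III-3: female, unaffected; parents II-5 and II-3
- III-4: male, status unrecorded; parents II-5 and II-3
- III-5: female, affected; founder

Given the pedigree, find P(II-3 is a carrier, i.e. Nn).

1/2

I-1 is unaffected so carries N and passed n to II-2 (nn), so I-1 is Nn.
I-2 is unaffected so carries N and passed n to II-2 (nn), so I-2 is Nn.
Their cross gives offspring ratios 1/4 NN : 1/2 Nn : 1/4 nn. Conditioning on II-3 being unaffected, P(Nn) = 1/2 / 3/4 = 2/3 before taking II-3's own offspring into account.
II-5 is affected, so II-5 is nn.
Now use II-3's offspring. Probability of each recorded status — unaffected daughter III-3: 1/2 if II-3 is Nn, 1 if NN. (III-4: equally likely either way, so uninformative.)
Bayes: P(Nn) = 2/3·1/2 / (2/3·1/2 + 1/3·1) = 1/2.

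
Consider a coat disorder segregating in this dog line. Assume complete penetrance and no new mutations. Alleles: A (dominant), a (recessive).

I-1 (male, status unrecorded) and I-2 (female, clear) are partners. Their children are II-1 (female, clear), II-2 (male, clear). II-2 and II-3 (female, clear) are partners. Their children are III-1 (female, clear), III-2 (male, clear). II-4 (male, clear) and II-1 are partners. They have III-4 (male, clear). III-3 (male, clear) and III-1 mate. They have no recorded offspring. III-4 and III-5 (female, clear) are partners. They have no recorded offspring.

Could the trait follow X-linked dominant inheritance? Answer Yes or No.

A consistent assignment under X-linked dominant exists: I-1 X^a Y, I-2 X^a X^a, II-1 X^a X^a, II-2 X^a Y, II-3 X^a X^a, II-4 X^a Y, III-1 X^a X^a, III-2 X^a Y, III-3 X^a Y, III-4 X^a Y, III-5 X^a X^a.
In this assignment every recorded phenotype matches its genotype and every non-founder's genotype is obtainable from its parents' genotypes, so the pedigree is consistent.

Yes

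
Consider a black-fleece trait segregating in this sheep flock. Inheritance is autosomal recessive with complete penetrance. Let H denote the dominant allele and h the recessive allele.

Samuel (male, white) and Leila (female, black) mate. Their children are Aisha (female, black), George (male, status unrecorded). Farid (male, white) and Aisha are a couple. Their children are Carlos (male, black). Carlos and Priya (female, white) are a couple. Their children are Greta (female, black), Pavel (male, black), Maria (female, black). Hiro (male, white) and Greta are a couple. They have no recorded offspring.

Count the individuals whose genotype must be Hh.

Obligate heterozygotes: Samuel is white so carries H and passed h to Aisha (hh), so Samuel is Hh; Farid is white so carries H and passed h to Carlos (hh), so Farid is Hh; Priya is white so carries H and passed h to Greta (hh), so Priya is Hh.
Every other individual is either homozygous by phenotype or has at least one consistent homozygous assignment, so the count is 3.

3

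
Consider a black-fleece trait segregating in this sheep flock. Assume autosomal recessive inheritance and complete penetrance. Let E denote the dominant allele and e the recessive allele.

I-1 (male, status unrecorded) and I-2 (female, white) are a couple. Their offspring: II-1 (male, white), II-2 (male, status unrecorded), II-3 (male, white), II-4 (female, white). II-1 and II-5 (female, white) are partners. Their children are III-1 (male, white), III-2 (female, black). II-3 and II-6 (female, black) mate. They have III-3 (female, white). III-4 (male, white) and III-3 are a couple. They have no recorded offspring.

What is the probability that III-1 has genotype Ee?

II-1 is white so carries E and passed e to III-2 (ee), so II-1 is Ee.
II-5 is white so carries E and passed e to III-2 (ee), so II-5 is Ee.
Their cross gives offspring ratios 1/4 EE : 1/2 Ee : 1/4 ee. Conditioning on III-1 being white, P(Ee) = 1/2 / 3/4 = 2/3.

2/3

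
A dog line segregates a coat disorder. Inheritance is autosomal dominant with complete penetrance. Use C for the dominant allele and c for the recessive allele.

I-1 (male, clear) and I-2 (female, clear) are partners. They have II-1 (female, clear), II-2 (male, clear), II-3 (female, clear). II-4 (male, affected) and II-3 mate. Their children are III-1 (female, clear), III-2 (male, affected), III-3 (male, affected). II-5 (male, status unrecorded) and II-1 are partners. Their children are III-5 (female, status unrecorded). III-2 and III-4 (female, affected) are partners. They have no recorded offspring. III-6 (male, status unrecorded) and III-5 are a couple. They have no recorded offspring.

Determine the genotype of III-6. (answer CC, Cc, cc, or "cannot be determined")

cannot be determined

III-6's phenotype is unrecorded, and no parent or child forces a single allele at both positions; consistent genotype assignments exist with III-6 as CC or Cc or cc.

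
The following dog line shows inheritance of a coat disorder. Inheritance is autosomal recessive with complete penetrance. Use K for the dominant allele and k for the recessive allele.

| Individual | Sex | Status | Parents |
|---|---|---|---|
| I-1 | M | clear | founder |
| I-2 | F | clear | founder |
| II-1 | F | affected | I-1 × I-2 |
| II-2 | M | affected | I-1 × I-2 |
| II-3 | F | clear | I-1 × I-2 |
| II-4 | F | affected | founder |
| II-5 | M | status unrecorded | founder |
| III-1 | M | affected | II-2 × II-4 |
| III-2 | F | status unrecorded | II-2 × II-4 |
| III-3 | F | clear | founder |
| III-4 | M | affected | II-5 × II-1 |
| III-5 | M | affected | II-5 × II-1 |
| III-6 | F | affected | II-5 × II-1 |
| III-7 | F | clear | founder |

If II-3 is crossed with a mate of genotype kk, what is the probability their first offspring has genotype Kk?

I-1 is clear so carries K and passed k to II-1 (kk), so I-1 is Kk.
I-2 is clear so carries K and passed k to II-1 (kk), so I-2 is Kk.
II-3 is a clear offspring of I-1 (Kk) × I-2 (Kk), whose cross gives 1/4 KK : 1/2 Kk : 1/4 kk; conditioning on being clear, II-3 is KK with probability 1/3, Kk with probability 2/3.
Summing over parental genotype combinations, P(offspring has genotype Kk) = 1/3·1 + 2/3·1/2 = 2/3.

2/3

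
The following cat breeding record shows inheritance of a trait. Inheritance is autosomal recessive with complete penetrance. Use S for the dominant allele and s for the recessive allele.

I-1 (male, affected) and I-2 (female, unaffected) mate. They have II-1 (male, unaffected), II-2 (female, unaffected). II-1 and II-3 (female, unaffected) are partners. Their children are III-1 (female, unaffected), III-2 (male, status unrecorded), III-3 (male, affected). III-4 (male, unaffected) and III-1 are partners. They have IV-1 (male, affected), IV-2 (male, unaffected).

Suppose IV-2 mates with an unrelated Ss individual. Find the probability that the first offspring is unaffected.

III-4 is unaffected so carries S and passed s to IV-1 (ss), so III-4 is Ss.
III-1 is unaffected so carries S and passed s to IV-1 (ss), so III-1 is Ss.
IV-2 is an unaffected offspring of III-4 (Ss) × III-1 (Ss), whose cross gives 1/4 SS : 1/2 Ss : 1/4 ss; conditioning on being unaffected, IV-2 is SS with probability 1/3, Ss with probability 2/3.
Summing over parental genotype combinations, P(offspring is unaffected) = 1/3·1 + 2/3·3/4 = 5/6.

5/6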